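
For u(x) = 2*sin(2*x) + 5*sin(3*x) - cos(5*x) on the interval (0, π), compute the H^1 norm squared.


||u||_{H^1(0,π)}^2 = 416/21 + 148*π

u'(x) = 5*sin(5*x) + 4*cos(2*x) + 15*cos(3*x).
Expand u² and (u')² and integrate term by term on (0, π), using: for integers n ≥ 1, ∫_0^π sin²(nx) dx = ∫_0^π cos²(nx) dx = π/2; for n ≠ n', ∫_0^π sin(nx)sin(n'x) dx = ∫_0^π cos(nx)cos(n'x) dx = 0; and by product-to-sum, ∫_0^π sin(nx)cos(n'x) dx = ½∫_0^π [sin((n+n')x) + sin((n−n')x)] dx, which is 0 when n+n' is even and 2n/(n²−n'²) when n+n' is odd (it need not vanish on (0, π)).
  u² squared terms: (-1)²·∫cos(5x)² dx = 1·π/2 = π/2;  (2)²·∫sin(2x)² dx = 4·π/2 = 2*π;  (5)²·∫sin(3x)² dx = 25·π/2 = 25*π/2.
  u² cross terms: 2·(-1)·(2)·∫cos(5x)·sin(2x) dx = -4·(-4/21) = 16/21;  2·(-1)·(5)·∫cos(5x)·sin(3x) dx = -10·(0) = 0;  2·(2)·(5)·∫sin(2x)·sin(3x) dx = 20·(0) = 0.
  So ∫_0^π u² dx = π/2 + 2*π + 25*π/2 + 16/21 + 0 + 0 = 16/21 + 15*π.
  (u')² squared terms: (4)²·∫cos(2x)² dx = 16·π/2 = 8*π;  (5)²·∫sin(5x)² dx = 25·π/2 = 25*π/2;  (15)²·∫cos(3x)² dx = 225·π/2 = 225*π/2.
  (u')² cross terms: 2·(4)·(5)·∫cos(2x)·sin(5x) dx = 40·(10/21) = 400/21;  2·(4)·(15)·∫cos(2x)·cos(3x) dx = 120·(0) = 0;  2·(5)·(15)·∫sin(5x)·cos(3x) dx = 150·(0) = 0.
  So ∫_0^π (u')² dx = 8*π + 25*π/2 + 225*π/2 + 400/21 + 0 + 0 = 400/21 + 133*π.
||u||_{H^1}^2 = (16/21 + 15*π) + (400/21 + 133*π) = 416/21 + 148*π.


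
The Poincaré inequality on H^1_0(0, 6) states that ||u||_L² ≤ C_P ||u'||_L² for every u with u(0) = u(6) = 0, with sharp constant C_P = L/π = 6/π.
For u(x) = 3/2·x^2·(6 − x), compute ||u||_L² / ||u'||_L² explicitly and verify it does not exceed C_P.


||u||_L² / ||u'||_L² = 3*sqrt(14)/7 < C_P = 6/π.

u(x) = 3/2·x^2·(6 − x), so u'(x) = 9*x*(4 - x)/2.
u(x) = 3/2·x^2·(6 − x) vanishes at x = 0 and x = 6, so u ∈ H^1_0(0, 6). Differentiate via the product rule and integrate the resulting polynomials term by term.
  ∫_0^6 u² dx = ∫_0^6 (9*x^6/4 - 27*x^5 + 81*x^4) dx. Term by term:
    ∫_0^6 9*x^6/4 dx = 629856/7;  ∫_0^6 -27*x^5 dx = -209952;  ∫_0^6 81*x^4 dx = 629856/5.
  Sum: 629856/7 − 209952 + 629856/5 = 209952/35.
  ∫_0^6 (u')² dx = ∫_0^6 (81*x^4/4 - 162*x^3 + 324*x^2) dx. Term by term:
    ∫_0^6 81*x^4/4 dx = 157464/5;  ∫_0^6 -162*x^3 dx = -52488;  ∫_0^6 324*x^2 dx = 23328.
  Sum: 157464/5 − 52488 + 23328 = 11664/5.
∫_0^6 u² dx = 209952/35, so ||u||_L² = 324*sqrt(70)/35.
∫_0^6 (u')² dx = 11664/5, so ||u'||_L² = 108*sqrt(5)/5.
Ratio ||u||_L² / ||u'||_L² = 3*sqrt(14)/7.
Sharp Poincaré constant on H^1_0(0, 6) is C_P = L/π = 6/π, achieved by sin(π/6·x).
A polynomial bump cannot attain the sharp Poincaré constant (only the first sine eigenfunction does), so the ratio is strictly less than C_P, consistent with ||u||_L² ≤ C_P ||u'||_L².


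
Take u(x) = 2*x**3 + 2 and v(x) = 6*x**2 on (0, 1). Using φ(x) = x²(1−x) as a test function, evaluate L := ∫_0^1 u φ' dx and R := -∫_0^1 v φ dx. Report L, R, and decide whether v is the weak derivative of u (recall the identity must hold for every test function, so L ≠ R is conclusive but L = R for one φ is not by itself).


LHS = -1/5, RHS = -1/5. Yes, v = u' weakly.

u(x) = 2*x**3 + 2, classical derivative u'(x) = 6*x**2.
φ(x) = x²(1−x), so φ'(x) = x*(2 - 3*x).
Note φ(0) = φ(1) = 0, so the boundary term u·φ vanishes.
LHS = ∫_0^1 u(x) φ'(x) dx = ∫_0^1 (-6*x^5 + 4*x^4 - 6*x^2 + 4*x) dx. Term by term:
  ∫_0^1 -6*x^5 dx = -1;  ∫_0^1 4*x^4 dx = 4/5;  ∫_0^1 -6*x^2 dx = -2;
  ∫_0^1 4*x dx = 2.
Sum: -1 + 4/5 − 2 + 2 = -1/5.
So LHS = -1/5.
∫_0^1 v(x) φ(x) dx = ∫_0^1 (-6*x^5 + 6*x^4) dx. Term by term:
  ∫_0^1 -6*x^5 dx = -1;  ∫_0^1 6*x^4 dx = 6/5.
Sum: -1 + 6/5 = 1/5.
So RHS = -∫_0^1 v(x) φ(x) dx = -1/5.
LHS = RHS, so the identity holds for this test φ.
Moreover u is smooth here and v(x) = u'(x) = 6*x**2 pointwise, so the identity holds for every test function. Hence v is the weak derivative of u.


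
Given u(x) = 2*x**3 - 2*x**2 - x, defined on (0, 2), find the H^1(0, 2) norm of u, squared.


||u||_{H^1}^2 = 2574/35

The H^1 norm (squared) on an interval (0, L) is
  ||u||_{H^1}^2 = ∫_0^L u(x)^2 dx + ∫_0^L u'(x)^2 dx.
Compute u'(x) = 6*x**2 - 4*x - 1.
Then u(x)^2 = 4*x**6 - 8*x**5 + 4*x**3 + x**2 and u'(x)^2 = 36*x**4 - 48*x**3 + 4*x**2 + 8*x + 1.
Integrate each monomial from 0 to 2 using ∫_0^2 c·x^n dx = c·2^(n+1)/(n+1):
  ∫_0^2 u(x)^2 dx = ∫_0^2 (4*x^6 - 8*x^5 + 4*x^3 + x^2) dx. Term by term:
    ∫_0^2 4*x^6 dx = 512/7;  ∫_0^2 -8*x^5 dx = -256/3;  ∫_0^2 4*x^3 dx = 16;
    ∫_0^2 x^2 dx = 8/3.
  Sum: 512/7 − 256/3 + 16 + 8/3 = 136/21.
  ∫_0^2 u'(x)^2 dx = ∫_0^2 (36*x^4 - 48*x^3 + 4*x^2 + 8*x + 1) dx. Term by term:
    ∫_0^2 36*x^4 dx = 1152/5;  ∫_0^2 -48*x^3 dx = -192;  ∫_0^2 4*x^2 dx = 32/3;
    ∫_0^2 8*x dx = 16;  ∫_0^2 1 dx = 2.
  Sum: 1152/5 − 192 + 32/3 + 16 + 2 = 1006/15.
Adding: ||u||_{H^1}^2 = 136/21 + 1006/15 = 2574/35.


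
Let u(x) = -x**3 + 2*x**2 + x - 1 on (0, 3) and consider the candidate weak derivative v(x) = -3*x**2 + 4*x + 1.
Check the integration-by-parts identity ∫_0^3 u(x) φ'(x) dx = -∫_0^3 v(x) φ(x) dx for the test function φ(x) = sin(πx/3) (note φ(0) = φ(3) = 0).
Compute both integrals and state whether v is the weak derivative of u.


LHS = -324/π^3 + 39/π, RHS = -324/π^3 + 39/π. Yes, v = u' weakly.

u(x) = -x**3 + 2*x**2 + x - 1, classical derivative u'(x) = -3*x**2 + 4*x + 1.
φ(x) = sin(πx/3), so φ'(x) = π*cos(π*x/3)/3.
Note φ(0) = φ(3) = 0, so the boundary term u·φ vanishes.
LHS = ∫_0^3 u(x) φ'(x) dx = ∫_0^3 (-π*x^3*cos(π*x/3)/3 + 2*π*x^2*cos(π*x/3)/3 + π*x*cos(π*x/3)/3 - π*cos(π*x/3)/3) dx. Term by term:
  ∫_0^3 -π*cos(π*x/3)/3 dx = 0;  ∫_0^3 -π*x^3*cos(π*x/3)/3 dx = -324/π^3 + 81/π;  ∫_0^3 π*x*cos(π*x/3)/3 dx = -6/π;
  ∫_0^3 2*π*x^2*cos(π*x/3)/3 dx = -36/π.
Sum: 0 + -324/π^3 + 81/π − 6/π − 36/π = -324/π^3 + 39/π.
So LHS = -324/π^3 + 39/π.
∫_0^3 v(x) φ(x) dx = ∫_0^3 (-3*x^2*sin(π*x/3) + 4*x*sin(π*x/3) + sin(π*x/3)) dx. Term by term:
  ∫_0^3 -3*x^2*sin(π*x/3) dx = -81/π + 324/π^3;  ∫_0^3 4*x*sin(π*x/3) dx = 36/π;  ∫_0^3 sin(π*x/3) dx = 6/π.
Sum: -81/π + 324/π^3 + 36/π + 6/π = -39/π + 324/π^3.
So RHS = -∫_0^3 v(x) φ(x) dx = -324/π^3 + 39/π.
LHS = RHS, so the identity holds for this test φ.
Moreover u is smooth here and v(x) = u'(x) = -3*x**2 + 4*x + 1 pointwise, so the identity holds for every test function. Hence v is the weak derivative of u.


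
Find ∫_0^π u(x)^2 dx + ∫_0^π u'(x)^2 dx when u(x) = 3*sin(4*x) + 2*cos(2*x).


||u||_{H^1(0,π)}^2 = 173*π/2

u'(x) = -4*sin(2*x) + 12*cos(4*x).
Expand u² and (u')² and integrate term by term on (0, π), using: for integers n ≥ 1, ∫_0^π sin²(nx) dx = ∫_0^π cos²(nx) dx = π/2; for n ≠ n', ∫_0^π sin(nx)sin(n'x) dx = ∫_0^π cos(nx)cos(n'x) dx = 0; and by product-to-sum, ∫_0^π sin(nx)cos(n'x) dx = ½∫_0^π [sin((n+n')x) + sin((n−n')x)] dx, which is 0 when n+n' is even and 2n/(n²−n'²) when n+n' is odd (it need not vanish on (0, π)).
  u² squared terms: (2)²·∫cos(2x)² dx = 4·π/2 = 2*π;  (3)²·∫sin(4x)² dx = 9·π/2 = 9*π/2.
  u² cross terms: 2·(2)·(3)·∫cos(2x)·sin(4x) dx = 12·(0) = 0.
  So ∫_0^π u² dx = 2*π + 9*π/2 + 0 = 13*π/2.
  (u')² squared terms: (-4)²·∫sin(2x)² dx = 16·π/2 = 8*π;  (12)²·∫cos(4x)² dx = 144·π/2 = 72*π.
  (u')² cross terms: 2·(-4)·(12)·∫sin(2x)·cos(4x) dx = -96·(0) = 0.
  So ∫_0^π (u')² dx = 8*π + 72*π + 0 = 80*π.
||u||_{H^1}^2 = (13*π/2) + (80*π) = 173*π/2.


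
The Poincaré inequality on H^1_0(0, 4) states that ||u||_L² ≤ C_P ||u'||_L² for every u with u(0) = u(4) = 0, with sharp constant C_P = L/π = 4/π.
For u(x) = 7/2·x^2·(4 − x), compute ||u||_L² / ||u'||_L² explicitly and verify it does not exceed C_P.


||u||_L² / ||u'||_L² = 2*sqrt(14)/7 < C_P = 4/π.

u(x) = 7/2·x^2·(4 − x), so u'(x) = 7*x*(8 - 3*x)/2.
u(x) = 7/2·x^2·(4 − x) vanishes at x = 0 and x = 4, so u ∈ H^1_0(0, 4). Differentiate via the product rule and integrate the resulting polynomials term by term.
  ∫_0^4 u² dx = ∫_0^4 (49*x^6/4 - 98*x^5 + 196*x^4) dx. Term by term:
    ∫_0^4 49*x^6/4 dx = 28672;  ∫_0^4 -98*x^5 dx = -200704/3;  ∫_0^4 196*x^4 dx = 200704/5.
  Sum: 28672 − 200704/3 + 200704/5 = 28672/15.
  ∫_0^4 (u')² dx = ∫_0^4 (441*x^4/4 - 588*x^3 + 784*x^2) dx. Term by term:
    ∫_0^4 441*x^4/4 dx = 112896/5;  ∫_0^4 -588*x^3 dx = -37632;  ∫_0^4 784*x^2 dx = 50176/3.
  Sum: 112896/5 − 37632 + 50176/3 = 25088/15.
∫_0^4 u² dx = 28672/15, so ||u||_L² = 64*sqrt(105)/15.
∫_0^4 (u')² dx = 25088/15, so ||u'||_L² = 112*sqrt(30)/15.
Ratio ||u||_L² / ||u'||_L² = 2*sqrt(14)/7.
Sharp Poincaré constant on H^1_0(0, 4) is C_P = L/π = 4/π, achieved by sin(π/4·x).
A polynomial bump cannot attain the sharp Poincaré constant (only the first sine eigenfunction does), so the ratio is strictly less than C_P, consistent with ||u||_L² ≤ C_P ||u'||_L².


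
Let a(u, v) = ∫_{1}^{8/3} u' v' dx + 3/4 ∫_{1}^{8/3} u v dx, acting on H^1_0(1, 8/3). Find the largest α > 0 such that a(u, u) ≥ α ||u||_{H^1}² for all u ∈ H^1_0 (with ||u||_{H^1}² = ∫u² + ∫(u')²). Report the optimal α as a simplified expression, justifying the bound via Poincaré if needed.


α = 3*(25 + 12*π^2)/(4*(25 + 9*π^2))

Coercivity of a(·,·) on H^1_0(1, 8/3) means a(u, u) ≥ α ||u||_{H^1}² for every u ∈ H^1_0.
The interval has length L = 5/3, and Poincaré/coercivity depend only on L. Here a(u, u) = ∫(u')² + (3/4)·∫u².
Here 0 < c = 3/4 < 1. The condition a(u,u) ≥ α||u||_{H^1}² reads (1−α)∫(u')² ≥ (α−c)∫u². Any admissible α is ≤ 1 (rapidly oscillating u have ∫u²/∫(u')² → 0), and α = 1 would force 0 ≥ (1−c)∫u², impossible since c < 1; so 1−α > 0. By the sharp Poincaré inequality on H^1_0 of an interval of length L, ∫(u')² ≥ (π/L)²∫u² with equality for the first sine mode sin(π(x−x₀)/L) (x₀ the left endpoint), so the inequality holds for all u iff (1−α)(π/L)² ≥ α − c, i.e. α ≤ ((π/L)² + c)/((π/L)² + 1) = (1 + c(L/π)²)/(1 + (L/π)²). With (π/L)² = 9*π^2/25 and c = 3/4, the largest admissible constant is α = ((π/L)² + c)/((π/L)² + 1).
Simplifying, α = 3*(25 + 12*π^2)/(4*(25 + 9*π^2)).


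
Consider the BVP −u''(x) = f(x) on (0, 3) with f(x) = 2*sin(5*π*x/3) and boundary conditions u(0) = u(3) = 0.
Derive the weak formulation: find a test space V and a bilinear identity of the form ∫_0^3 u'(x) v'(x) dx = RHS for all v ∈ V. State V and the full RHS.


V = H^1_0(0, 3) (so v(0) = v(3) = 0); weak form: ∫_0^3 u'v' dx = ∫_0^3 (2*sin(5*π*x/3)) v dx for all v ∈ V.

Multiply both sides by a test function v and integrate from 0 to 3:
  ∫_0^3 −u''(x) v(x) dx = ∫_0^3 f(x) v(x) dx.
Integrate the LHS by parts once:
  ∫_0^3 −u'' v dx = −[u'(x) v(x)]_0^3 + ∫_0^3 u'(x) v'(x) dx.
Thus ∫_0^3 u'(x) v'(x) dx = ∫_0^3 f(x) v(x) dx + [u'(x) v(x)]_0^3.
Choose V so that boundary terms are either known or forced to vanish.
u is Dirichlet: u(0) = u(3) = 0. Let V = H^1_0(0, 3); then v(0) = v(3) = 0, and [u' v]_0^3 = 0.
Weak formulation: find u (satisfying any essential BC) such that ∫_0^3 u'(x) v'(x) dx = ∫_0^3 f v dx for all v ∈ V.
Substituting f(x) = 2*sin(5*π*x/3), the right-hand side is ∫_0^3 (2*sin(5*π*x/3)) v dx.


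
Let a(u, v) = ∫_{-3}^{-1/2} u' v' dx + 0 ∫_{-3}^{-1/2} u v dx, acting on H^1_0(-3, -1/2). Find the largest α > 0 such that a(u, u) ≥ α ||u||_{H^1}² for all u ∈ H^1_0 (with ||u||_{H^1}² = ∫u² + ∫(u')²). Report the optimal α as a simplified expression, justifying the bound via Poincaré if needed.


α = 4*π^2/(25 + 4*π^2)

Coercivity of a(·,·) on H^1_0(-3, -1/2) means a(u, u) ≥ α ||u||_{H^1}² for every u ∈ H^1_0.
The interval has length L = 5/2, and Poincaré/coercivity depend only on L. Here a(u, u) = ∫(u')² + (0)·∫u².
Here c = 0, so a(u,u) = ∫(u')² alone. The condition a(u,u) ≥ α||u||_{H^1}² reads (1−α)∫(u')² ≥ (α−c)∫u². Any admissible α is ≤ 1 (rapidly oscillating u have ∫u²/∫(u')² → 0), and α = 1 would force 0 ≥ (1−c)∫u², impossible since c < 1; so 1−α > 0. By the sharp Poincaré inequality on H^1_0 of an interval of length L, ∫(u')² ≥ (π/L)²∫u² with equality for the first sine mode sin(π(x−x₀)/L) (x₀ the left endpoint), so the inequality holds for all u iff (1−α)(π/L)² ≥ α − c, i.e. α ≤ ((π/L)² + c)/((π/L)² + 1) = (1 + c(L/π)²)/(1 + (L/π)²). (Direct route, valid since c ≤ 0: Poincaré gives c∫u² ≥ c(L/π)²∫(u')², so a(u,u) ≥ (1 + c(L/π)²)∫(u')², while ||u||_{H^1}² ≤ (1 + (L/π)²)∫(u')²; dividing yields the same α.) With (π/L)² = 4*π^2/25 and c = 0, the largest admissible constant is α = ((π/L)² + c)/((π/L)² + 1).
Simplifying, α = 4*π^2/(25 + 4*π^2).


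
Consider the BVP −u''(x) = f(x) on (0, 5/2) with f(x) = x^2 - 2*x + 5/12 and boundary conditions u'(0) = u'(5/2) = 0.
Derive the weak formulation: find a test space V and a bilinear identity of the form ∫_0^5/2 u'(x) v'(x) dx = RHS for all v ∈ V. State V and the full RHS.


V = H^1(0, 5/2) (no boundary constraint on v; u is determined up to an additive constant); weak form: ∫_0^5/2 u'v' dx = ∫_0^5/2 (x^2 - 2*x + 5/12) v dx for all v ∈ V.

Multiply both sides by a test function v and integrate from 0 to 5/2:
  ∫_0^5/2 −u''(x) v(x) dx = ∫_0^5/2 f(x) v(x) dx.
Integrate the LHS by parts once:
  ∫_0^5/2 −u'' v dx = −[u'(x) v(x)]_0^5/2 + ∫_0^5/2 u'(x) v'(x) dx.
Thus ∫_0^5/2 u'(x) v'(x) dx = ∫_0^5/2 f(x) v(x) dx + [u'(x) v(x)]_0^5/2.
Choose V so that boundary terms are either known or forced to vanish.
u has homogeneous Neumann: u'(0) = u'(5/2) = 0. So [u' v]_0^5/2 = 0·v(5/2) − 0·v(0) = 0 for any v; take V = H^1(0, 5/2).
Weak formulation: find u (satisfying any essential BC) such that ∫_0^5/2 u'(x) v'(x) dx = ∫_0^5/2 f v dx for all v ∈ V (homogeneous Neumann, so boundary terms vanish).
Substituting f(x) = x^2 - 2*x + 5/12, the right-hand side is ∫_0^5/2 (x^2 - 2*x + 5/12) v dx.
Compatibility check (pure Neumann): taking v ≡ 1 ∈ V gives 0 = ∫_0^5/2 f dx + (0) − (0), i.e. ∫_0^5/2 f dx must equal u'(0) − u'(5/2) = 0. Indeed ∫_0^5/2 (x^2 - 2*x + 5/12) dx = 0, so the data are compatible. The solution is then unique only up to an additive constant (fix it e.g. by requiring ∫_0^5/2 u dx = 0).


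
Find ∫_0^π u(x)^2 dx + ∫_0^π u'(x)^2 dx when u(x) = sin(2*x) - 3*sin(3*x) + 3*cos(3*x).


||u||_{H^1(0,π)}^2 = -48 + 185*π/2

u'(x) = -9*sin(3*x) + 2*cos(2*x) - 9*cos(3*x).
Expand u² and (u')² and integrate term by term on (0, π), using: for integers n ≥ 1, ∫_0^π sin²(nx) dx = ∫_0^π cos²(nx) dx = π/2; for n ≠ n', ∫_0^π sin(nx)sin(n'x) dx = ∫_0^π cos(nx)cos(n'x) dx = 0; and by product-to-sum, ∫_0^π sin(nx)cos(n'x) dx = ½∫_0^π [sin((n+n')x) + sin((n−n')x)] dx, which is 0 when n+n' is even and 2n/(n²−n'²) when n+n' is odd (it need not vanish on (0, π)).
  u² squared terms: (-3)²·∫sin(3x)² dx = 9·π/2 = 9*π/2;  (3)²·∫cos(3x)² dx = 9·π/2 = 9*π/2;  (1)²·∫sin(2x)² dx = 1·π/2 = π/2.
  u² cross terms: 2·(-3)·(3)·∫sin(3x)·cos(3x) dx = -18·(0) = 0;  2·(-3)·(1)·∫sin(3x)·sin(2x) dx = -6·(0) = 0;  2·(3)·(1)·∫cos(3x)·sin(2x) dx = 6·(-4/5) = -24/5.
  So ∫_0^π u² dx = 9*π/2 + 9*π/2 + π/2 + 0 + 0 − 24/5 = -24/5 + 19*π/2.
  (u')² squared terms: (-9)²·∫cos(3x)² dx = 81·π/2 = 81*π/2;  (-9)²·∫sin(3x)² dx = 81·π/2 = 81*π/2;  (2)²·∫cos(2x)² dx = 4·π/2 = 2*π.
  (u')² cross terms: 2·(-9)·(-9)·∫cos(3x)·sin(3x) dx = 162·(0) = 0;  2·(-9)·(2)·∫cos(3x)·cos(2x) dx = -36·(0) = 0;  2·(-9)·(2)·∫sin(3x)·cos(2x) dx = -36·(6/5) = -216/5.
  So ∫_0^π (u')² dx = 81*π/2 + 81*π/2 + 2*π + 0 + 0 − 216/5 = -216/5 + 83*π.
||u||_{H^1}^2 = (-24/5 + 19*π/2) + (-216/5 + 83*π) = -48 + 185*π/2.


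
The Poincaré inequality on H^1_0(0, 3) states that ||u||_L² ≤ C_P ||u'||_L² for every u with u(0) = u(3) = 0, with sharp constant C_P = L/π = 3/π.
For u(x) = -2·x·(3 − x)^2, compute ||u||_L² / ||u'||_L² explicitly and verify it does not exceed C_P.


||u||_L² / ||u'||_L² = 3*sqrt(14)/14 < C_P = 3/π.

u(x) = -2·x·(3 − x)^2, so u'(x) = 6*(1 - x)*(x - 3).
u(x) = -2·x·(3 − x)^2 vanishes at x = 0 and x = 3, so u ∈ H^1_0(0, 3). Differentiate via the product rule and integrate the resulting polynomials term by term.
  ∫_0^3 u² dx = ∫_0^3 (4*x^6 - 48*x^5 + 216*x^4 - 432*x^3 + 324*x^2) dx. Term by term:
    ∫_0^3 4*x^6 dx = 8748/7;  ∫_0^3 -48*x^5 dx = -5832;  ∫_0^3 216*x^4 dx = 52488/5;
    ∫_0^3 -432*x^3 dx = -8748;  ∫_0^3 324*x^2 dx = 2916.
  Sum: 8748/7 − 5832 + 52488/5 − 8748 + 2916 = 2916/35.
  ∫_0^3 (u')² dx = ∫_0^3 (36*x^4 - 288*x^3 + 792*x^2 - 864*x + 324) dx. Term by term:
    ∫_0^3 36*x^4 dx = 8748/5;  ∫_0^3 -288*x^3 dx = -5832;  ∫_0^3 792*x^2 dx = 7128;
    ∫_0^3 -864*x dx = -3888;  ∫_0^3 324 dx = 972.
  Sum: 8748/5 − 5832 + 7128 − 3888 + 972 = 648/5.
∫_0^3 u² dx = 2916/35, so ||u||_L² = 54*sqrt(35)/35.
∫_0^3 (u')² dx = 648/5, so ||u'||_L² = 18*sqrt(10)/5.
Ratio ||u||_L² / ||u'||_L² = 3*sqrt(14)/14.
Sharp Poincaré constant on H^1_0(0, 3) is C_P = L/π = 3/π, achieved by sin(π/3·x).
A polynomial bump cannot attain the sharp Poincaré constant (only the first sine eigenfunction does), so the ratio is strictly less than C_P, consistent with ||u||_L² ≤ C_P ||u'||_L².


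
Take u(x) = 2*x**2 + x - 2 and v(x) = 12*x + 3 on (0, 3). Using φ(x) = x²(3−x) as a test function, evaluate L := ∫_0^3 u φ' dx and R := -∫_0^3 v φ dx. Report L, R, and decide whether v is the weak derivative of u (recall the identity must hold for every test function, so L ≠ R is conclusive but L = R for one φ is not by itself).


LHS = -1107/20, RHS = -3321/20. No, v is not the weak derivative of u.

u(x) = 2*x**2 + x - 2, classical derivative u'(x) = 4*x + 1.
φ(x) = x²(3−x), so φ'(x) = 3*x*(2 - x).
Note φ(0) = φ(3) = 0, so the boundary term u·φ vanishes.
LHS = ∫_0^3 u(x) φ'(x) dx = ∫_0^3 (-6*x^4 + 9*x^3 + 12*x^2 - 12*x) dx. Term by term:
  ∫_0^3 -6*x^4 dx = -1458/5;  ∫_0^3 9*x^3 dx = 729/4;  ∫_0^3 12*x^2 dx = 108;
  ∫_0^3 -12*x dx = -54.
Sum: -1458/5 + 729/4 + 108 − 54 = -1107/20.
So LHS = -1107/20.
∫_0^3 v(x) φ(x) dx = ∫_0^3 (-12*x^4 + 33*x^3 + 9*x^2) dx. Term by term:
  ∫_0^3 -12*x^4 dx = -2916/5;  ∫_0^3 33*x^3 dx = 2673/4;  ∫_0^3 9*x^2 dx = 81.
Sum: -2916/5 + 2673/4 + 81 = 3321/20.
So RHS = -∫_0^3 v(x) φ(x) dx = -3321/20.
LHS − RHS = 1107/10 ≠ 0, so the identity fails.
(For a valid weak derivative the identity must hold for EVERY test function, in particular this one. The failure shows v is NOT the weak derivative of u.)
Correct weak derivative would be u'(x) = 4*x + 1.


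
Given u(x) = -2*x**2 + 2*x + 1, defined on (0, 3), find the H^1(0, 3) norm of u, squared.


||u||_{H^1}^2 = 687/5

The H^1 norm (squared) on an interval (0, L) is
  ||u||_{H^1}^2 = ∫_0^L u(x)^2 dx + ∫_0^L u'(x)^2 dx.
Compute u'(x) = 2 - 4*x.
Then u(x)^2 = 4*x**4 - 8*x**3 + 4*x + 1 and u'(x)^2 = 16*x**2 - 16*x + 4.
Integrate each monomial from 0 to 3 using ∫_0^3 c·x^n dx = c·3^(n+1)/(n+1):
  ∫_0^3 u(x)^2 dx = ∫_0^3 (4*x^4 - 8*x^3 + 4*x + 1) dx. Term by term:
    ∫_0^3 4*x^4 dx = 972/5;  ∫_0^3 -8*x^3 dx = -162;  ∫_0^3 4*x dx = 18;
    ∫_0^3 1 dx = 3.
  Sum: 972/5 − 162 + 18 + 3 = 267/5.
  ∫_0^3 u'(x)^2 dx = ∫_0^3 (16*x^2 - 16*x + 4) dx. Term by term:
    ∫_0^3 16*x^2 dx = 144;  ∫_0^3 -16*x dx = -72;  ∫_0^3 4 dx = 12.
  Sum: 144 − 72 + 12 = 84.
Adding: ||u||_{H^1}^2 = 267/5 + 84 = 687/5.


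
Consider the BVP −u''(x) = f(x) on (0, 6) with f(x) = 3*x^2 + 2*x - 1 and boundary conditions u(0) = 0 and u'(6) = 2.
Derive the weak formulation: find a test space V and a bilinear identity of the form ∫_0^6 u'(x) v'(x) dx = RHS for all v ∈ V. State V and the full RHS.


V = {v ∈ H^1(0, 6) : v(0) = 0} (test functions vanish at x = 0 where u is specified); weak form: ∫_0^6 u'v' dx = ∫_0^6 (3*x^2 + 2*x - 1) v dx + 2·v(6) for all v ∈ V.

Multiply both sides by a test function v and integrate from 0 to 6:
  ∫_0^6 −u''(x) v(x) dx = ∫_0^6 f(x) v(x) dx.
Integrate the LHS by parts once:
  ∫_0^6 −u'' v dx = −[u'(x) v(x)]_0^6 + ∫_0^6 u'(x) v'(x) dx.
Thus ∫_0^6 u'(x) v'(x) dx = ∫_0^6 f(x) v(x) dx + [u'(x) v(x)]_0^6.
Choose V so that boundary terms are either known or forced to vanish.
Mixed BC: u(0) = 0 (Dirichlet) and u'(6) = 2 (Neumann). Define V = {v ∈ H^1(0, 6) : v(0) = 0}. Then [u' v]_0^6 = u'(6)·v(6) − u'(0)·0 = 2·v(6).
Weak formulation: find u (satisfying any essential BC) such that ∫_0^6 u'(x) v'(x) dx = ∫_0^6 f v dx + 2·v(6) for all v ∈ V (Dirichlet at 0 absorbed into V; Neumann datum at x = 6 contributes the boundary term).
Substituting f(x) = 3*x^2 + 2*x - 1, the right-hand side is ∫_0^6 (3*x^2 + 2*x - 1) v dx + 2·v(6).


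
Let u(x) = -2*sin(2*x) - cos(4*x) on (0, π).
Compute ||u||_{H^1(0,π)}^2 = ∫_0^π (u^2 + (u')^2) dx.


||u||_{H^1(0,π)}^2 = 37*π/2

u'(x) = 4*sin(4*x) - 4*cos(2*x).
Expand u² and (u')² and integrate term by term on (0, π), using: for integers n ≥ 1, ∫_0^π sin²(nx) dx = ∫_0^π cos²(nx) dx = π/2; for n ≠ n', ∫_0^π sin(nx)sin(n'x) dx = ∫_0^π cos(nx)cos(n'x) dx = 0; and by product-to-sum, ∫_0^π sin(nx)cos(n'x) dx = ½∫_0^π [sin((n+n')x) + sin((n−n')x)] dx, which is 0 when n+n' is even and 2n/(n²−n'²) when n+n' is odd (it need not vanish on (0, π)).
  u² squared terms: (-1)²·∫cos(4x)² dx = 1·π/2 = π/2;  (-2)²·∫sin(2x)² dx = 4·π/2 = 2*π.
  u² cross terms: 2·(-1)·(-2)·∫cos(4x)·sin(2x) dx = 4·(0) = 0.
  So ∫_0^π u² dx = π/2 + 2*π + 0 = 5*π/2.
  (u')² squared terms: (-4)²·∫cos(2x)² dx = 16·π/2 = 8*π;  (4)²·∫sin(4x)² dx = 16·π/2 = 8*π.
  (u')² cross terms: 2·(-4)·(4)·∫cos(2x)·sin(4x) dx = -32·(0) = 0.
  So ∫_0^π (u')² dx = 8*π + 8*π + 0 = 16*π.
||u||_{H^1}^2 = (5*π/2) + (16*π) = 37*π/2.


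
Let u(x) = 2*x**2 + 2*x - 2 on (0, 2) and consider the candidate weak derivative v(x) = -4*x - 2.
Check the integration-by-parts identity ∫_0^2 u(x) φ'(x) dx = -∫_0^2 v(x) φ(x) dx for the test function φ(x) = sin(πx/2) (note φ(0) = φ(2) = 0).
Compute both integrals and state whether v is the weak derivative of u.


LHS = -24/π, RHS = 24/π. No, v is not the weak derivative of u.

u(x) = 2*x**2 + 2*x - 2, classical derivative u'(x) = 4*x + 2.
φ(x) = sin(πx/2), so φ'(x) = π*cos(π*x/2)/2.
Note φ(0) = φ(2) = 0, so the boundary term u·φ vanishes.
LHS = ∫_0^2 u(x) φ'(x) dx = ∫_0^2 (π*x^2*cos(π*x/2) + π*x*cos(π*x/2) - π*cos(π*x/2)) dx. Term by term:
  ∫_0^2 -π*cos(π*x/2) dx = 0;  ∫_0^2 π*x*cos(π*x/2) dx = -8/π;  ∫_0^2 π*x^2*cos(π*x/2) dx = -16/π.
Sum: 0 − 8/π − 16/π = -24/π.
So LHS = -24/π.
∫_0^2 v(x) φ(x) dx = ∫_0^2 (-4*x*sin(π*x/2) - 2*sin(π*x/2)) dx. Term by term:
  ∫_0^2 -2*sin(π*x/2) dx = -8/π;  ∫_0^2 -4*x*sin(π*x/2) dx = -16/π.
Sum: -8/π − 16/π = -24/π.
So RHS = -∫_0^2 v(x) φ(x) dx = 24/π.
LHS − RHS = -48/π ≠ 0, so the identity fails.
(For a valid weak derivative the identity must hold for EVERY test function, in particular this one. The failure shows v is NOT the weak derivative of u.)
Correct weak derivative would be u'(x) = 4*x + 2.


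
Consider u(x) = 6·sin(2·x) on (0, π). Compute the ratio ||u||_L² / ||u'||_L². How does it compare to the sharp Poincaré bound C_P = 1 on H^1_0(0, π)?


||u||_L² / ||u'||_L² = 1/2 < C_P = 1.

u(x) = 6·sin(2·x), so u'(x) = 12*cos(2*x).
Writing u(x) = A·sin(kπx/L) with A = 6 and k = 2, use ∫_0^L sin²(kπx/L) dx = L/2 and ∫_0^L cos²(kπx/L) dx = L/2.
u² = 36·sin²(2·x) and (u')² = 144·cos²(2·x), and each of sin², cos² integrates to L/2 = π/2 over (0, π).
∫_0^π u² dx = 18*π, so ||u||_L² = 3*sqrt(2)*sqrt(π).
∫_0^π (u')² dx = 72*π, so ||u'||_L² = 6*sqrt(2)*sqrt(π).
Ratio ||u||_L² / ||u'||_L² = 1/2.
Sharp Poincaré constant on H^1_0(0, π) is C_P = L/π = 1, achieved by sin(x).
This is the k = 2 harmonic; the ratio L/(kπ) is strictly less than C_P = L/π, consistent with the sharp inequality ||u||_L² ≤ C_P ||u'||_L².


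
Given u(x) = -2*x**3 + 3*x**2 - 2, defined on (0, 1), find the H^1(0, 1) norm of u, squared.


||u||_{H^1}^2 = 25/7

The H^1 norm (squared) on an interval (0, L) is
  ||u||_{H^1}^2 = ∫_0^L u(x)^2 dx + ∫_0^L u'(x)^2 dx.
Compute u'(x) = -6*x**2 + 6*x.
Then u(x)^2 = 4*x**6 - 12*x**5 + 9*x**4 + 8*x**3 - 12*x**2 + 4 and u'(x)^2 = 36*x**4 - 72*x**3 + 36*x**2.
Integrate each monomial from 0 to 1 using ∫_0^1 c·x^n dx = c·1^(n+1)/(n+1):
  ∫_0^1 u(x)^2 dx = ∫_0^1 (4*x^6 - 12*x^5 + 9*x^4 + 8*x^3 - 12*x^2 + 4) dx. Term by term:
    ∫_0^1 4*x^6 dx = 4/7;  ∫_0^1 -12*x^5 dx = -2;  ∫_0^1 9*x^4 dx = 9/5;
    ∫_0^1 8*x^3 dx = 2;  ∫_0^1 -12*x^2 dx = -4;  ∫_0^1 4 dx = 4.
  Sum: 4/7 − 2 + 9/5 + 2 − 4 + 4 = 83/35.
  ∫_0^1 u'(x)^2 dx = ∫_0^1 (36*x^4 - 72*x^3 + 36*x^2) dx. Term by term:
    ∫_0^1 36*x^4 dx = 36/5;  ∫_0^1 -72*x^3 dx = -18;  ∫_0^1 36*x^2 dx = 12.
  Sum: 36/5 − 18 + 12 = 6/5.
Adding: ||u||_{H^1}^2 = 83/35 + 6/5 = 25/7.


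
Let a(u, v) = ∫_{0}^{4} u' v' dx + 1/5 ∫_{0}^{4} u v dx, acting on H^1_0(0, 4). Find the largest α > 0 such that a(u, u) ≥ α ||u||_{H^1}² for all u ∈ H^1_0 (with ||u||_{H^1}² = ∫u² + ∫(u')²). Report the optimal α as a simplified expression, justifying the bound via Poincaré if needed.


α = (16/5 + π^2)/(π^2 + 16)

Coercivity of a(·,·) on H^1_0(0, 4) means a(u, u) ≥ α ||u||_{H^1}² for every u ∈ H^1_0.
The interval has length L = 4, and Poincaré/coercivity depend only on L. Here a(u, u) = ∫(u')² + (1/5)·∫u².
Here 0 < c = 1/5 < 1. The condition a(u,u) ≥ α||u||_{H^1}² reads (1−α)∫(u')² ≥ (α−c)∫u². Any admissible α is ≤ 1 (rapidly oscillating u have ∫u²/∫(u')² → 0), and α = 1 would force 0 ≥ (1−c)∫u², impossible since c < 1; so 1−α > 0. By the sharp Poincaré inequality on H^1_0 of an interval of length L, ∫(u')² ≥ (π/L)²∫u² with equality for the first sine mode sin(π(x−x₀)/L) (x₀ the left endpoint), so the inequality holds for all u iff (1−α)(π/L)² ≥ α − c, i.e. α ≤ ((π/L)² + c)/((π/L)² + 1) = (1 + c(L/π)²)/(1 + (L/π)²). With (π/L)² = π^2/16 and c = 1/5, the largest admissible constant is α = ((π/L)² + c)/((π/L)² + 1).
Simplifying, α = (16/5 + π^2)/(π^2 + 16).


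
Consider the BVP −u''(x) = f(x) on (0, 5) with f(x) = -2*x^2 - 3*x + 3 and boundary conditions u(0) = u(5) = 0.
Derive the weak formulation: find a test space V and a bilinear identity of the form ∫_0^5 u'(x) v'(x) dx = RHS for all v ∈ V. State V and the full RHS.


V = H^1_0(0, 5) (so v(0) = v(5) = 0); weak form: ∫_0^5 u'v' dx = ∫_0^5 (-2*x^2 - 3*x + 3) v dx for all v ∈ V.

Multiply both sides by a test function v and integrate from 0 to 5:
  ∫_0^5 −u''(x) v(x) dx = ∫_0^5 f(x) v(x) dx.
Integrate the LHS by parts once:
  ∫_0^5 −u'' v dx = −[u'(x) v(x)]_0^5 + ∫_0^5 u'(x) v'(x) dx.
Thus ∫_0^5 u'(x) v'(x) dx = ∫_0^5 f(x) v(x) dx + [u'(x) v(x)]_0^5.
Choose V so that boundary terms are either known or forced to vanish.
u is Dirichlet: u(0) = u(5) = 0. Let V = H^1_0(0, 5); then v(0) = v(5) = 0, and [u' v]_0^5 = 0.
Weak formulation: find u (satisfying any essential BC) such that ∫_0^5 u'(x) v'(x) dx = ∫_0^5 f v dx for all v ∈ V.
Substituting f(x) = -2*x^2 - 3*x + 3, the right-hand side is ∫_0^5 (-2*x^2 - 3*x + 3) v dx.


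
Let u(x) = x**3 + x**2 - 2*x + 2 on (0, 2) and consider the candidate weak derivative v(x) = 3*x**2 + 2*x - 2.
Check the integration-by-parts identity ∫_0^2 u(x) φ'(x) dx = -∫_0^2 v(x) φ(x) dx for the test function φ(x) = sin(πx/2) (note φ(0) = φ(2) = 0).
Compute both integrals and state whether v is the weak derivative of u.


LHS = -24/π + 96/π^3, RHS = -24/π + 96/π^3. Yes, v = u' weakly.

u(x) = x**3 + x**2 - 2*x + 2, classical derivative u'(x) = 3*x**2 + 2*x - 2.
φ(x) = sin(πx/2), so φ'(x) = π*cos(π*x/2)/2.
Note φ(0) = φ(2) = 0, so the boundary term u·φ vanishes.
LHS = ∫_0^2 u(x) φ'(x) dx = ∫_0^2 (π*x^3*cos(π*x/2)/2 + π*x^2*cos(π*x/2)/2 - π*x*cos(π*x/2) + π*cos(π*x/2)) dx. Term by term:
  ∫_0^2 π*cos(π*x/2) dx = 0;  ∫_0^2 π*x^2*cos(π*x/2)/2 dx = -8/π;  ∫_0^2 π*x^3*cos(π*x/2)/2 dx = -24/π + 96/π^3;
  ∫_0^2 -π*x*cos(π*x/2) dx = 8/π.
Sum: 0 − 8/π + -24/π + 96/π^3 + 8/π = -24/π + 96/π^3.
So LHS = -24/π + 96/π^3.
∫_0^2 v(x) φ(x) dx = ∫_0^2 (3*x^2*sin(π*x/2) + 2*x*sin(π*x/2) - 2*sin(π*x/2)) dx. Term by term:
  ∫_0^2 -2*sin(π*x/2) dx = -8/π;  ∫_0^2 2*x*sin(π*x/2) dx = 8/π;  ∫_0^2 3*x^2*sin(π*x/2) dx = -96/π^3 + 24/π.
Sum: -8/π + 8/π + -96/π^3 + 24/π = -96/π^3 + 24/π.
So RHS = -∫_0^2 v(x) φ(x) dx = -24/π + 96/π^3.
LHS = RHS, so the identity holds for this test φ.
Moreover u is smooth here and v(x) = u'(x) = 3*x**2 + 2*x - 2 pointwise, so the identity holds for every test function. Hence v is the weak derivative of u.


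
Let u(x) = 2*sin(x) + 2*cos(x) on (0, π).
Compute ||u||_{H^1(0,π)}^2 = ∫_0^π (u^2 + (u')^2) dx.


||u||_{H^1(0,π)}^2 = 8*π

u'(x) = -2*sin(x) + 2*cos(x).
Expand u² and (u')² and integrate term by term on (0, π), using: for integers n ≥ 1, ∫_0^π sin²(nx) dx = ∫_0^π cos²(nx) dx = π/2; for n ≠ n', ∫_0^π sin(nx)sin(n'x) dx = ∫_0^π cos(nx)cos(n'x) dx = 0; and by product-to-sum, ∫_0^π sin(nx)cos(n'x) dx = ½∫_0^π [sin((n+n')x) + sin((n−n')x)] dx, which is 0 when n+n' is even and 2n/(n²−n'²) when n+n' is odd (it need not vanish on (0, π)).
  u² squared terms: (2)²·∫cos(x)² dx = 4·π/2 = 2*π;  (2)²·∫sin(x)² dx = 4·π/2 = 2*π.
  u² cross terms: 2·(2)·(2)·∫cos(x)·sin(x) dx = 8·(0) = 0.
  So ∫_0^π u² dx = 2*π + 2*π + 0 = 4*π.
  (u')² squared terms: (-2)²·∫sin(x)² dx = 4·π/2 = 2*π;  (2)²·∫cos(x)² dx = 4·π/2 = 2*π.
  (u')² cross terms: 2·(-2)·(2)·∫sin(x)·cos(x) dx = -8·(0) = 0.
  So ∫_0^π (u')² dx = 2*π + 2*π + 0 = 4*π.
||u||_{H^1}^2 = (4*π) + (4*π) = 8*π.


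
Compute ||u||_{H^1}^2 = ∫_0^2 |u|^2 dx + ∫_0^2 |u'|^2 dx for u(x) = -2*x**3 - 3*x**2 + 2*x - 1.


||u||_{H^1}^2 = 74194/105

The H^1 norm (squared) on an interval (0, L) is
  ||u||_{H^1}^2 = ∫_0^L u(x)^2 dx + ∫_0^L u'(x)^2 dx.
Compute u'(x) = -6*x**2 - 6*x + 2.
Then u(x)^2 = 4*x**6 + 12*x**5 + x**4 - 8*x**3 + 10*x**2 - 4*x + 1 and u'(x)^2 = 36*x**4 + 72*x**3 + 12*x**2 - 24*x + 4.
Integrate each monomial from 0 to 2 using ∫_0^2 c·x^n dx = c·2^(n+1)/(n+1):
  ∫_0^2 u(x)^2 dx = ∫_0^2 (4*x^6 + 12*x^5 + x^4 - 8*x^3 + 10*x^2 - 4*x + 1) dx. Term by term:
    ∫_0^2 4*x^6 dx = 512/7;  ∫_0^2 12*x^5 dx = 128;  ∫_0^2 x^4 dx = 32/5;
    ∫_0^2 -8*x^3 dx = -32;  ∫_0^2 10*x^2 dx = 80/3;  ∫_0^2 -4*x dx = -8;
    ∫_0^2 1 dx = 2.
  Sum: 512/7 + 128 + 32/5 − 32 + 80/3 − 8 + 2 = 20602/105.
  ∫_0^2 u'(x)^2 dx = ∫_0^2 (36*x^4 + 72*x^3 + 12*x^2 - 24*x + 4) dx. Term by term:
    ∫_0^2 36*x^4 dx = 1152/5;  ∫_0^2 72*x^3 dx = 288;  ∫_0^2 12*x^2 dx = 32;
    ∫_0^2 -24*x dx = -48;  ∫_0^2 4 dx = 8.
  Sum: 1152/5 + 288 + 32 − 48 + 8 = 2552/5.
Adding: ||u||_{H^1}^2 = 20602/105 + 2552/5 = 74194/105.


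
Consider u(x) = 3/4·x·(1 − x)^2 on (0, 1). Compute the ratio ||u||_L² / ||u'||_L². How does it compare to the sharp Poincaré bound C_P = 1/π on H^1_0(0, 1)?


||u||_L² / ||u'||_L² = sqrt(14)/14 < C_P = 1/π.

u(x) = 3/4·x·(1 − x)^2, so u'(x) = 9*x^2/4 - 3*x + 3/4.
u(x) = 3/4·x·(1 − x)^2 vanishes at x = 0 and x = 1, so u ∈ H^1_0(0, 1). Differentiate via the product rule and integrate the resulting polynomials term by term.
  ∫_0^1 u² dx = ∫_0^1 (9*x^6/16 - 9*x^5/4 + 27*x^4/8 - 9*x^3/4 + 9*x^2/16) dx. Term by term:
    ∫_0^1 9*x^6/16 dx = 9/112;  ∫_0^1 -9*x^5/4 dx = -3/8;  ∫_0^1 27*x^4/8 dx = 27/40;
    ∫_0^1 -9*x^3/4 dx = -9/16;  ∫_0^1 9*x^2/16 dx = 3/16.
  Sum: 9/112 − 3/8 + 27/40 − 9/16 + 3/16 = 3/560.
  ∫_0^1 (u')² dx = ∫_0^1 (81*x^4/16 - 27*x^3/2 + 99*x^2/8 - 9*x/2 + 9/16) dx. Term by term:
    ∫_0^1 81*x^4/16 dx = 81/80;  ∫_0^1 -27*x^3/2 dx = -27/8;  ∫_0^1 99*x^2/8 dx = 33/8;
    ∫_0^1 -9*x/2 dx = -9/4;  ∫_0^1 9/16 dx = 9/16.
  Sum: 81/80 − 27/8 + 33/8 − 9/4 + 9/16 = 3/40.
∫_0^1 u² dx = 3/560, so ||u||_L² = sqrt(105)/140.
∫_0^1 (u')² dx = 3/40, so ||u'||_L² = sqrt(30)/20.
Ratio ||u||_L² / ||u'||_L² = sqrt(14)/14.
Sharp Poincaré constant on H^1_0(0, 1) is C_P = L/π = 1/π, achieved by sin(π·x).
A polynomial bump cannot attain the sharp Poincaré constant (only the first sine eigenfunction does), so the ratio is strictly less than C_P, consistent with ||u||_L² ≤ C_P ||u'||_L².


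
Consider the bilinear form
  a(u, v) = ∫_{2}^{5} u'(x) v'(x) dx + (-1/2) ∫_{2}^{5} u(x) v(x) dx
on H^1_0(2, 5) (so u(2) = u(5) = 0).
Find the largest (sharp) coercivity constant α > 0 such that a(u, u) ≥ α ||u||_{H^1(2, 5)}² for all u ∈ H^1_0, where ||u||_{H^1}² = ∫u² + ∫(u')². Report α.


α = (-9/2 + π^2)/(9 + π^2)

Coercivity of a(·,·) on H^1_0(2, 5) means a(u, u) ≥ α ||u||_{H^1}² for every u ∈ H^1_0.
The interval has length L = 3, and Poincaré/coercivity depend only on L. Here a(u, u) = ∫(u')² + (-1/2)·∫u².
Here c = -1/2 < 0 with |c| < (π/L)² = π^2/9, so coercivity still holds. The condition a(u,u) ≥ α||u||_{H^1}² reads (1−α)∫(u')² ≥ (α−c)∫u². Any admissible α is ≤ 1 (rapidly oscillating u have ∫u²/∫(u')² → 0), and α = 1 would force 0 ≥ (1−c)∫u², impossible since c < 1; so 1−α > 0. By the sharp Poincaré inequality on H^1_0 of an interval of length L, ∫(u')² ≥ (π/L)²∫u² with equality for the first sine mode sin(π(x−x₀)/L) (x₀ the left endpoint), so the inequality holds for all u iff (1−α)(π/L)² ≥ α − c, i.e. α ≤ ((π/L)² + c)/((π/L)² + 1) = (1 + c(L/π)²)/(1 + (L/π)²). (Direct route, valid since c ≤ 0: Poincaré gives c∫u² ≥ c(L/π)²∫(u')², so a(u,u) ≥ (1 + c(L/π)²)∫(u')², while ||u||_{H^1}² ≤ (1 + (L/π)²)∫(u')²; dividing yields the same α.) With (π/L)² = π^2/9 and c = -1/2, the largest admissible constant is α = ((π/L)² + c)/((π/L)² + 1).
Simplifying, α = (-9/2 + π^2)/(9 + π^2).


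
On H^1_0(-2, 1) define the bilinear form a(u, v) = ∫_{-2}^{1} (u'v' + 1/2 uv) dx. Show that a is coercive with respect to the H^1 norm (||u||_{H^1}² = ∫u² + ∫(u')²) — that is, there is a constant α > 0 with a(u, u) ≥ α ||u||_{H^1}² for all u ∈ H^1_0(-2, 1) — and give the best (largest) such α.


α = (9/2 + π^2)/(9 + π^2)

Coercivity of a(·,·) on H^1_0(-2, 1) means a(u, u) ≥ α ||u||_{H^1}² for every u ∈ H^1_0.
The interval has length L = 3, and Poincaré/coercivity depend only on L. Here a(u, u) = ∫(u')² + (1/2)·∫u².
Here 0 < c = 1/2 < 1. The condition a(u,u) ≥ α||u||_{H^1}² reads (1−α)∫(u')² ≥ (α−c)∫u². Any admissible α is ≤ 1 (rapidly oscillating u have ∫u²/∫(u')² → 0), and α = 1 would force 0 ≥ (1−c)∫u², impossible since c < 1; so 1−α > 0. By the sharp Poincaré inequality on H^1_0 of an interval of length L, ∫(u')² ≥ (π/L)²∫u² with equality for the first sine mode sin(π(x−x₀)/L) (x₀ the left endpoint), so the inequality holds for all u iff (1−α)(π/L)² ≥ α − c, i.e. α ≤ ((π/L)² + c)/((π/L)² + 1) = (1 + c(L/π)²)/(1 + (L/π)²). With (π/L)² = π^2/9 and c = 1/2, the largest admissible constant is α = ((π/L)² + c)/((π/L)² + 1).
Simplifying, α = (9/2 + π^2)/(9 + π^2).


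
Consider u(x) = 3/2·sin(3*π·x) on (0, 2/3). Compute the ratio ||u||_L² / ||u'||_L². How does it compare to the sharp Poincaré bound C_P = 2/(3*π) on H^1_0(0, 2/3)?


||u||_L² / ||u'||_L² = 1/(3*π) < C_P = 2/(3*π).

u(x) = 3/2·sin(3*π·x), so u'(x) = 9*π*cos(3*π*x)/2.
Writing u(x) = A·sin(kπx/L) with A = 3/2 and k = 2, use ∫_0^L sin²(kπx/L) dx = L/2 and ∫_0^L cos²(kπx/L) dx = L/2.
u² = 9/4·sin²(3*π·x) and (u')² = 81*π^2/4·cos²(3*π·x), and each of sin², cos² integrates to L/2 = 1/3 over (0, 2/3).
∫_0^2/3 u² dx = 3/4, so ||u||_L² = sqrt(3)/2.
∫_0^2/3 (u')² dx = 27*π^2/4, so ||u'||_L² = 3*sqrt(3)*π/2.
Ratio ||u||_L² / ||u'||_L² = 1/(3*π).
Sharp Poincaré constant on H^1_0(0, 2/3) is C_P = L/π = 2/(3*π), achieved by sin(3*π/2·x).
This is the k = 2 harmonic; the ratio L/(kπ) is strictly less than C_P = L/π, consistent with the sharp inequality ||u||_L² ≤ C_P ||u'||_L².


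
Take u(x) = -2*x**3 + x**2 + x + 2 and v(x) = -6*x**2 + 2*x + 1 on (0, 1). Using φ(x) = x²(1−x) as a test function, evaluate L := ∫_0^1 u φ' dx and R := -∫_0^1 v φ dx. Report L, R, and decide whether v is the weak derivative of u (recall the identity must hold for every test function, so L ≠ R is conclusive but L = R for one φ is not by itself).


LHS = 1/60, RHS = 1/60. Yes, v = u' weakly.

u(x) = -2*x**3 + x**2 + x + 2, classical derivative u'(x) = -6*x**2 + 2*x + 1.
φ(x) = x²(1−x), so φ'(x) = x*(2 - 3*x).
Note φ(0) = φ(1) = 0, so the boundary term u·φ vanishes.
LHS = ∫_0^1 u(x) φ'(x) dx = ∫_0^1 (6*x^5 - 7*x^4 - x^3 - 4*x^2 + 4*x) dx. Term by term:
  ∫_0^1 6*x^5 dx = 1;  ∫_0^1 -7*x^4 dx = -7/5;  ∫_0^1 -x^3 dx = -1/4;
  ∫_0^1 -4*x^2 dx = -4/3;  ∫_0^1 4*x dx = 2.
Sum: 1 − 7/5 − 1/4 − 4/3 + 2 = 1/60.
So LHS = 1/60.
∫_0^1 v(x) φ(x) dx = ∫_0^1 (6*x^5 - 8*x^4 + x^3 + x^2) dx. Term by term:
  ∫_0^1 6*x^5 dx = 1;  ∫_0^1 -8*x^4 dx = -8/5;  ∫_0^1 x^3 dx = 1/4;
  ∫_0^1 x^2 dx = 1/3.
Sum: 1 − 8/5 + 1/4 + 1/3 = -1/60.
So RHS = -∫_0^1 v(x) φ(x) dx = 1/60.
LHS = RHS, so the identity holds for this test φ.
Moreover u is smooth here and v(x) = u'(x) = -6*x**2 + 2*x + 1 pointwise, so the identity holds for every test function. Hence v is the weak derivative of u.


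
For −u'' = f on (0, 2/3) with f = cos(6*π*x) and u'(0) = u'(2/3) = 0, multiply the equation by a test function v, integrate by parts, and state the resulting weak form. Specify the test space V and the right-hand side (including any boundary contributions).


V = H^1(0, 2/3) (no boundary constraint on v; u is determined up to an additive constant); weak form: ∫_0^2/3 u'v' dx = ∫_0^2/3 (cos(6*π*x)) v dx for all v ∈ V.

Multiply both sides by a test function v and integrate from 0 to 2/3:
  ∫_0^2/3 −u''(x) v(x) dx = ∫_0^2/3 f(x) v(x) dx.
Integrate the LHS by parts once:
  ∫_0^2/3 −u'' v dx = −[u'(x) v(x)]_0^2/3 + ∫_0^2/3 u'(x) v'(x) dx.
Thus ∫_0^2/3 u'(x) v'(x) dx = ∫_0^2/3 f(x) v(x) dx + [u'(x) v(x)]_0^2/3.
Choose V so that boundary terms are either known or forced to vanish.
u has homogeneous Neumann: u'(0) = u'(2/3) = 0. So [u' v]_0^2/3 = 0·v(2/3) − 0·v(0) = 0 for any v; take V = H^1(0, 2/3).
Weak formulation: find u (satisfying any essential BC) such that ∫_0^2/3 u'(x) v'(x) dx = ∫_0^2/3 f v dx for all v ∈ V (homogeneous Neumann, so boundary terms vanish).
Substituting f(x) = cos(6*π*x), the right-hand side is ∫_0^2/3 (cos(6*π*x)) v dx.
Compatibility check (pure Neumann): taking v ≡ 1 ∈ V gives 0 = ∫_0^2/3 f dx + (0) − (0), i.e. ∫_0^2/3 f dx must equal u'(0) − u'(2/3) = 0. Indeed ∫_0^2/3 (cos(6*π*x)) dx = 0, so the data are compatible. The solution is then unique only up to an additive constant (fix it e.g. by requiring ∫_0^2/3 u dx = 0).


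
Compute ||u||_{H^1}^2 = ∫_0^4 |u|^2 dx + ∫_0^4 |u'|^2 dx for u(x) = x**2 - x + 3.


||u||_{H^1}^2 = 4072/15

The H^1 norm (squared) on an interval (0, L) is
  ||u||_{H^1}^2 = ∫_0^L u(x)^2 dx + ∫_0^L u'(x)^2 dx.
Compute u'(x) = 2*x - 1.
Then u(x)^2 = x**4 - 2*x**3 + 7*x**2 - 6*x + 9 and u'(x)^2 = 4*x**2 - 4*x + 1.
Integrate each monomial from 0 to 4 using ∫_0^4 c·x^n dx = c·4^(n+1)/(n+1):
  ∫_0^4 u(x)^2 dx = ∫_0^4 (x^4 - 2*x^3 + 7*x^2 - 6*x + 9) dx. Term by term:
    ∫_0^4 x^4 dx = 1024/5;  ∫_0^4 -2*x^3 dx = -128;  ∫_0^4 7*x^2 dx = 448/3;
    ∫_0^4 -6*x dx = -48;  ∫_0^4 9 dx = 36.
  Sum: 1024/5 − 128 + 448/3 − 48 + 36 = 3212/15.
  ∫_0^4 u'(x)^2 dx = ∫_0^4 (4*x^2 - 4*x + 1) dx. Term by term:
    ∫_0^4 4*x^2 dx = 256/3;  ∫_0^4 -4*x dx = -32;  ∫_0^4 1 dx = 4.
  Sum: 256/3 − 32 + 4 = 172/3.
Adding: ||u||_{H^1}^2 = 3212/15 + 172/3 = 4072/15.
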